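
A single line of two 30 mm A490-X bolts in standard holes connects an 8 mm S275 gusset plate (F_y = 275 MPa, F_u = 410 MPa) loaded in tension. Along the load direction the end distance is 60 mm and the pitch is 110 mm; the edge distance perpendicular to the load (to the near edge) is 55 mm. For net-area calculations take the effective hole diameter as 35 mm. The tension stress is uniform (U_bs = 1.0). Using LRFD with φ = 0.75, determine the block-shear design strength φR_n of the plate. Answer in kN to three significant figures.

261 kN

Shear plane L_v = 60 + 1·110 = 170 mm; A_gv = 170 × 8 = 1360 mm².
A_nv = (170 − 1.5·35) × 8 = 940 mm².
A_nt = (55 − 0.5·35) × 8 = 300 mm².
0.6 F_u A_nv = 231.2 kN; 0.6 F_y A_gv = 224.4 kN → shear yielding governs the shear term.
R_n = 224.4 + 1.0 × 410 × 300 / 1000 = 347.4 kN.
Design strength φR_n = 0.75 × 347.4 = 261 kN.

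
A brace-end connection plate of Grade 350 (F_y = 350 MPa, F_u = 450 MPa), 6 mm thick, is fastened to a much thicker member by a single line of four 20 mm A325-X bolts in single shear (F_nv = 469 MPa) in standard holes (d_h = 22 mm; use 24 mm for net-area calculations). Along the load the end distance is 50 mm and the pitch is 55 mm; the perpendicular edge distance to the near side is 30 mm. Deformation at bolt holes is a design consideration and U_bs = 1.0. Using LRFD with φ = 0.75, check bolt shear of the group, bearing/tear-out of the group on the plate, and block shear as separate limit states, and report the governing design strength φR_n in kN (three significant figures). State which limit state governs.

Bolt shear: A_b = π·20²/4 = 314.2 mm²; R_n = 469 × 314.2 × 4 × 1 / 1000 = 589.4 kN → 0.75 × 589.4 = 442 kN.
Bearing: edge l_c = 39, r_n = 126.4 kN; interior l_c = 33, r_n = 106.9 kN; R_n = 126.4 + 3·106.9 = 447.1 kN → 335 kN.
Block shear: A_gv = 1290, A_nv = 786, A_nt = 108 mm²; R_n = min(0.6F_uA_nv, 0.6F_yA_gv) + U_bs·F_u·A_nt = 260.8 kN → 196 kN.
Block shear governs: 196 kN.

196 kN (block shear governs)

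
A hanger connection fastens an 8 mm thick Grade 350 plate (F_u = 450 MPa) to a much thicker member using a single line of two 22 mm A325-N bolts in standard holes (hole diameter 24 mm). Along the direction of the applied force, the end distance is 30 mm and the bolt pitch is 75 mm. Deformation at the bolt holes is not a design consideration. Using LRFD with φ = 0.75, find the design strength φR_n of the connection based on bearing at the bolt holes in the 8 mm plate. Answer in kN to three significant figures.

Per bolt r_n = 1.5 l_c t F_u ≤ 3.0 d t F_u; upper limit = 3.0 × 22 × 8 × 450 / 1000 = 237.6 kN.
Edge bolt: l_c = 30 − 24/2 = 18 mm → 1.5 × 18 × 8 × 450 / 1000 = 97.2 → r_n = 97.2 kN.
Interior bolts: l_c = 75 − 24 = 51 mm → 1.5 × 51 × 8 × 450 / 1000 = 275.4 → r_n = 237.6 kN.
R_n = 1 × 97.2 + 1 × 237.6 = 334.8 kN.
Design strength φR_n = 0.75 × 334.8 = 251 kN.

251 kN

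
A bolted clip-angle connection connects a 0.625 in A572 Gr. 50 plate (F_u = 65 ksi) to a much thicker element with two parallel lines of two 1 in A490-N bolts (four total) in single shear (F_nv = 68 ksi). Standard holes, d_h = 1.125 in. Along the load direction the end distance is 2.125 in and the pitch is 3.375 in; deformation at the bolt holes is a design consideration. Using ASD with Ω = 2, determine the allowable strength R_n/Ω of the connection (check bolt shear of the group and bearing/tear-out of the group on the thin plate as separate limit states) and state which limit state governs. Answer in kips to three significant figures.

107 kips (bolt shear governs)

Bolt shear: A_b = π·1²/4 = 0.7854 in²; R_n = 68 × 0.7854 × 4 × 1 = 213.6 kips → 213.6 / 2 = 107 kips.
Bearing (1.2 l_c t F_u ≤ 2.4 d t F_u): upper limit = 2.4·1·0.625·65 = 97.5 kips.
  Edge l_c = 2.125 − 1.125/2 = 1.562 → r_n = 76.17 kips; interior l_c = 3.375 − 1.125 = 2.25 → r_n = 97.5 kips.
  R_n,bearing = 2·76.17 + 2·97.5 = 347.3 kips → 347.3 / 2 = 174 kips.
Bolt shear governs: 107 kips.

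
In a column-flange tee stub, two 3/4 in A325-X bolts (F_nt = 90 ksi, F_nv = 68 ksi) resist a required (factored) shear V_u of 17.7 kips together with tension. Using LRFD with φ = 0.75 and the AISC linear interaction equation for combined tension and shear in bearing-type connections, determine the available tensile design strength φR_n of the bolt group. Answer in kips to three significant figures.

A_b = π·0.75²/4 = 0.4418 in²; f_rv = 17.7 / (2 × 0.4418) = 20.03 ksi.
F'_nt = 1.3 F_nt − (F_nt / φF_nv) f_rv = 1.3·90 − (90/(0.75·68))·20.03 = 81.65 ksi, capped at F_nt → F'_nt = 81.65 ksi.
R_n = F'_nt · A_b · n = 81.65 × 0.4418 × 2 = 72.14 kips.
Design strength φR_n = 0.75 × 72.14 = 54.1 kips.

54.1 kips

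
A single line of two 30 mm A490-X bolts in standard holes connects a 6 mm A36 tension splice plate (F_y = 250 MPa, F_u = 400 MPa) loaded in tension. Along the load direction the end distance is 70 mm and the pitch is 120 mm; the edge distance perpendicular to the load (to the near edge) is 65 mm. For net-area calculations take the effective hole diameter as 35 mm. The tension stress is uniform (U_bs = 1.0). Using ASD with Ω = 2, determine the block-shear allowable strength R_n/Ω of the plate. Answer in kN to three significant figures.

Shear plane L_v = 70 + 1·120 = 190 mm; A_gv = 190 × 6 = 1140 mm².
A_nv = (190 − 1.5·35) × 6 = 825 mm².
A_nt = (65 − 0.5·35) × 6 = 285 mm².
0.6 F_u A_nv = 198 kN; 0.6 F_y A_gv = 171 kN → shear yielding governs the shear term.
R_n = 171 + 1.0 × 400 × 285 / 1000 = 285 kN.
Allowable strength R_n/Ω = 285 / 2 = 142 kN.

142 kN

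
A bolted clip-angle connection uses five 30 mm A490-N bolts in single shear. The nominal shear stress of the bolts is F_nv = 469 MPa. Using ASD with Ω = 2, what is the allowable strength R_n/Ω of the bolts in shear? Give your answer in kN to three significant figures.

829 kN

A_b = π × 30² / 4 = 706.9 mm².
R_n = F_nv · A_b · n · n_s = 469 × 706.9 × 5 × 1 / 1000 = 1658 kN.
Allowable strength R_n/Ω = 1658 / 2 = 829 kN.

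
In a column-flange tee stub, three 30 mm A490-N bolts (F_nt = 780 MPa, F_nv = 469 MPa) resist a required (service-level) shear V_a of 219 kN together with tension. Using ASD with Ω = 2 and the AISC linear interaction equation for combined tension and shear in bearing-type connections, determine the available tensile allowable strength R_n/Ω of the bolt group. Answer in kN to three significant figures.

A_b = π·30²/4 = 706.9 mm²; f_rv = 219 × 1000 / (3 × 706.9) = 103.3 MPa.
F'_nt = 1.3 F_nt − (Ω F_nt / F_nv) f_rv = 1.3·780 − (2·780/469)·103.3 = 670.5 MPa, capped at F_nt → F'_nt = 670.5 MPa.
R_n = F'_nt · A_b · n = 670.5 × 706.9 × 3 / 1000 = 1422 kN.
Allowable strength R_n/Ω = 1422 / 2 = 711 kN.

711 kN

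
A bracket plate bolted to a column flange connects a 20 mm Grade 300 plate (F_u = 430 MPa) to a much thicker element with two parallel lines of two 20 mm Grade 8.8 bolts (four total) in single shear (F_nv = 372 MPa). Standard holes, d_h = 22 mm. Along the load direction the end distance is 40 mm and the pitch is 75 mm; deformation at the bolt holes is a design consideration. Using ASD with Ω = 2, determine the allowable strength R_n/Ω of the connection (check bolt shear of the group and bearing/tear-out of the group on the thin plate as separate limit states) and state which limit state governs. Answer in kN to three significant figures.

234 kN (bolt shear governs)

Bolt shear: A_b = π·20²/4 = 314.2 mm²; R_n = 372 × 314.2 × 4 × 1 / 1000 = 467.5 kN → 467.5 / 2 = 234 kN.
Bearing (1.2 l_c t F_u ≤ 2.4 d t F_u): upper limit = 2.4·20·20·430 / 1000 = 412.8 kN.
  Edge l_c = 40 − 22/2 = 29 → r_n = 299.3 kN; interior l_c = 75 − 22 = 53 → r_n = 412.8 kN.
  R_n,bearing = 2·299.3 + 2·412.8 = 1424 kN → 1424 / 2 = 712 kN.
Bolt shear governs: 234 kN.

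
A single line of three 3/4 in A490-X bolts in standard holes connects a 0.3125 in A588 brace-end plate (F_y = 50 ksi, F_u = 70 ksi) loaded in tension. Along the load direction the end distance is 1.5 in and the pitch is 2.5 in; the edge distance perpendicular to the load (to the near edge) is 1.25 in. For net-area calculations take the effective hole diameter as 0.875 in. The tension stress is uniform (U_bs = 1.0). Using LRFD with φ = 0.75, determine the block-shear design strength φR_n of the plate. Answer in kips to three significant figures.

Shear plane L_v = 1.5 + 2·2.5 = 6.5 in; A_gv = 6.5 × 0.3125 = 2.031 in².
A_nv = (6.5 − 2.5·0.875) × 0.3125 = 1.348 in².
A_nt = (1.25 − 0.5·0.875) × 0.3125 = 0.2539 in².
0.6 F_u A_nv = 56.6 kips; 0.6 F_y A_gv = 60.94 kips → shear rupture governs the shear term.
R_n = 56.6 + 1.0 × 70 × 0.2539 = 74.38 kips.
Design strength φR_n = 0.75 × 74.38 = 55.8 kips.

55.8 kips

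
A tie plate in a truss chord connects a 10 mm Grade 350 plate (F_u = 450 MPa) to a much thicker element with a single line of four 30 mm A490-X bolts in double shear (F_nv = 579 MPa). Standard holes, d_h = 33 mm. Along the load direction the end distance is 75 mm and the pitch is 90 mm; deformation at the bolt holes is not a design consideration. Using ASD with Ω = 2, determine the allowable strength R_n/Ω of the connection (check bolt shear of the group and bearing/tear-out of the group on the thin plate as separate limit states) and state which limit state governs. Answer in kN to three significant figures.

Bolt shear: A_b = π·30²/4 = 706.9 mm²; R_n = 579 × 706.9 × 4 × 2 / 1000 = 3274 kN → 3274 / 2 = 1640 kN.
Bearing (1.5 l_c t F_u ≤ 3.0 d t F_u): upper limit = 3.0·30·10·450 / 1000 = 405 kN.
  Edge l_c = 75 − 33/2 = 58.5 → r_n = 394.9 kN; interior l_c = 90 − 33 = 57 → r_n = 384.8 kN.
  R_n,bearing = 1·394.9 + 3·384.8 = 1549 kN → 1549 / 2 = 775 kN.
Bearing governs: 775 kN.

775 kN (bearing governs)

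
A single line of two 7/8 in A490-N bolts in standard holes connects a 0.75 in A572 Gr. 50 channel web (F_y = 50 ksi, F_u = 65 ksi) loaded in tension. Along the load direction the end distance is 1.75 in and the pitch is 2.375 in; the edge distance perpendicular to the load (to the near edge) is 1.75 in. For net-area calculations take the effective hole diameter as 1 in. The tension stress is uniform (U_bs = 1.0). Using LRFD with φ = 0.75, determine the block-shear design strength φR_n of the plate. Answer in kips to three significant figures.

Shear plane L_v = 1.75 + 1·2.375 = 4.125 in; A_gv = 4.125 × 0.75 = 3.094 in².
A_nv = (4.125 − 1.5·1) × 0.75 = 1.969 in².
A_nt = (1.75 − 0.5·1) × 0.75 = 0.9375 in².
0.6 F_u A_nv = 76.78 kips; 0.6 F_y A_gv = 92.81 kips → shear rupture governs the shear term.
R_n = 76.78 + 1.0 × 65 × 0.9375 = 137.7 kips.
Design strength φR_n = 0.75 × 137.7 = 103 kips.

103 kips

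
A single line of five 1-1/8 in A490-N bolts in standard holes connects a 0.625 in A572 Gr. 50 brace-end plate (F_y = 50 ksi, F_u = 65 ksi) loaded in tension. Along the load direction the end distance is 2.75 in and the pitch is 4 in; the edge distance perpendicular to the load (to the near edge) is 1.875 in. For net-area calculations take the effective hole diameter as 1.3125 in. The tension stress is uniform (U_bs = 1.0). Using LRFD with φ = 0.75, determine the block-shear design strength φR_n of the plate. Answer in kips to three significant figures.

272 kips

Shear plane L_v = 2.75 + 4·4 = 18.75 in; A_gv = 18.75 × 0.625 = 11.72 in².
A_nv = (18.75 − 4.5·1.3125) × 0.625 = 8.027 in².
A_nt = (1.875 − 0.5·1.3125) × 0.625 = 0.7617 in².
0.6 F_u A_nv = 313.1 kips; 0.6 F_y A_gv = 351.6 kips → shear rupture governs the shear term.
R_n = 313.1 + 1.0 × 65 × 0.7617 = 362.6 kips.
Design strength φR_n = 0.75 × 362.6 = 272 kips.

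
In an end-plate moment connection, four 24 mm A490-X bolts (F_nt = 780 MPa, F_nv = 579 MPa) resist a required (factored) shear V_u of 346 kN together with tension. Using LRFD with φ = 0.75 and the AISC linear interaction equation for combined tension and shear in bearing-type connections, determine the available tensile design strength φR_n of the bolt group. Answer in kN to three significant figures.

A_b = π·24²/4 = 452.4 mm²; f_rv = 346 × 1000 / (4 × 452.4) = 191.2 MPa.
F'_nt = 1.3 F_nt − (F_nt / φF_nv) f_rv = 1.3·780 − (780/(0.75·579))·191.2 = 670.6 MPa, capped at F_nt → F'_nt = 670.6 MPa.
R_n = F'_nt · A_b · n = 670.6 × 452.4 × 4 / 1000 = 1213 kN.
Design strength φR_n = 0.75 × 1213 = 910 kN.

910 kN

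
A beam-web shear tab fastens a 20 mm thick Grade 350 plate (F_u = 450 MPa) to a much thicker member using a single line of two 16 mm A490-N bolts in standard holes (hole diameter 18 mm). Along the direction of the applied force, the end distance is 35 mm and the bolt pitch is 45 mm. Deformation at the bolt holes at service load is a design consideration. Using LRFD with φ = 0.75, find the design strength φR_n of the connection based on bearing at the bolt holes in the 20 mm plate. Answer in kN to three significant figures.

429 kN

Per bolt r_n = 1.2 l_c t F_u ≤ 2.4 d t F_u; upper limit = 2.4 × 16 × 20 × 450 / 1000 = 345.6 kN.
Edge bolt: l_c = 35 − 18/2 = 26 mm → 1.2 × 26 × 20 × 450 / 1000 = 280.8 → r_n = 280.8 kN.
Interior bolts: l_c = 45 − 18 = 27 mm → 1.2 × 27 × 20 × 450 / 1000 = 291.6 → r_n = 291.6 kN.
R_n = 1 × 280.8 + 1 × 291.6 = 572.4 kN.
Design strength φR_n = 0.75 × 572.4 = 429 kN.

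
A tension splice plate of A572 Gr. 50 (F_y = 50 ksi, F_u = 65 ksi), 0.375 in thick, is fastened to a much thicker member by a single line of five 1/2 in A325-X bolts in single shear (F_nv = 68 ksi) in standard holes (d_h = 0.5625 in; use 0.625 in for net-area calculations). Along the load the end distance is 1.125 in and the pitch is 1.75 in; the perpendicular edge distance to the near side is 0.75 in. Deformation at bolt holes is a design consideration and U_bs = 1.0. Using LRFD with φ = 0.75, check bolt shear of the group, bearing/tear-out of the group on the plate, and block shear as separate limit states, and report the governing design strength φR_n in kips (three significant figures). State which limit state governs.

50.1 kips (bolt shear governs)

Bolt shear: A_b = π·0.5²/4 = 0.1963 in²; R_n = 68 × 0.1963 × 5 × 1 = 66.76 kips → 0.75 × 66.76 = 50.1 kips.
Bearing: edge l_c = 0.8438, r_n = 24.68 kips; interior l_c = 1.188, r_n = 29.25 kips; R_n = 24.68 + 4·29.25 = 141.7 kips → 106 kips.
Block shear: A_gv = 3.047, A_nv = 1.992, A_nt = 0.1641 in²; R_n = min(0.6F_uA_nv, 0.6F_yA_gv) + U_bs·F_u·A_nt = 88.36 kips → 66.3 kips.
Bolt shear governs: 50.1 kips.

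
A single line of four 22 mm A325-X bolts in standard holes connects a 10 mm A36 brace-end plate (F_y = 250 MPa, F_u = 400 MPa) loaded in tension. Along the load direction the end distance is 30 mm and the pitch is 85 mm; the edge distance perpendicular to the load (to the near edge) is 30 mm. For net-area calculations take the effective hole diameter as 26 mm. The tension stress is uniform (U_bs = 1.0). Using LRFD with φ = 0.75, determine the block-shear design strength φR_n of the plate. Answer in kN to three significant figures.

Shear plane L_v = 30 + 3·85 = 285 mm; A_gv = 285 × 10 = 2850 mm².
A_nv = (285 − 3.5·26) × 10 = 1940 mm².
A_nt = (30 − 0.5·26) × 10 = 170 mm².
0.6 F_u A_nv = 465.6 kN; 0.6 F_y A_gv = 427.5 kN → shear yielding governs the shear term.
R_n = 427.5 + 1.0 × 400 × 170 / 1000 = 495.5 kN.
Design strength φR_n = 0.75 × 495.5 = 372 kN.

372 kN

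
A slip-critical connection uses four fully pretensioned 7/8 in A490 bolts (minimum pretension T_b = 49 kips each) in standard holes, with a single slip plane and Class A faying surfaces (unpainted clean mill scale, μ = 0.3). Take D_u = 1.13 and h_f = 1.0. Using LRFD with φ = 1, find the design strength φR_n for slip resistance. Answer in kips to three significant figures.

66.4 kips

R_n = μ · D_u · h_f · T_b · n_s · n_b = 0.3 × 1.13 × 1.0 × 49 × 1 × 4 = 66.44 kips.
Design strength φR_n = 1 × 66.44 = 66.4 kips.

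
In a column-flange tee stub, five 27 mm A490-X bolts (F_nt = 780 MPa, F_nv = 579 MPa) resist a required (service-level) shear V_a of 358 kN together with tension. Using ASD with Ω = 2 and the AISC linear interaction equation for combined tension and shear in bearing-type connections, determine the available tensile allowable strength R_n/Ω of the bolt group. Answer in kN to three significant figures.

969 kN

A_b = π·27²/4 = 572.6 mm²; f_rv = 358 × 1000 / (5 × 572.6) = 125.1 MPa.
F'_nt = 1.3 F_nt − (Ω F_nt / F_nv) f_rv = 1.3·780 − (2·780/579)·125.1 = 677.1 MPa, capped at F_nt → F'_nt = 677.1 MPa.
R_n = F'_nt · A_b · n = 677.1 × 572.6 × 5 / 1000 = 1938 kN.
Allowable strength R_n/Ω = 1938 / 2 = 969 kN.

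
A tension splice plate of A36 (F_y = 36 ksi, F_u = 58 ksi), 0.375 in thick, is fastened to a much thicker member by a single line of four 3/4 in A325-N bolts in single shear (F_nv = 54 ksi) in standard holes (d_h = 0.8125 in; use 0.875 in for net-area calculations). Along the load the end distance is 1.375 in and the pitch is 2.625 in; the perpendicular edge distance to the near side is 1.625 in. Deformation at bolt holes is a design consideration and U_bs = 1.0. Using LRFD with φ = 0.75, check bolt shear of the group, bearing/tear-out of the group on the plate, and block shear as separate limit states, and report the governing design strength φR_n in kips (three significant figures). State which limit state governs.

Bolt shear: A_b = π·0.75²/4 = 0.4418 in²; R_n = 54 × 0.4418 × 4 × 1 = 95.43 kips → 0.75 × 95.43 = 71.6 kips.
Bearing: edge l_c = 0.9688, r_n = 25.28 kips; interior l_c = 1.812, r_n = 39.15 kips; R_n = 25.28 + 3·39.15 = 142.7 kips → 107 kips.
Block shear: A_gv = 3.469, A_nv = 2.32, A_nt = 0.4453 in²; R_n = min(0.6F_uA_nv, 0.6F_yA_gv) + U_bs·F_u·A_nt = 100.8 kips → 75.6 kips.
Bolt shear governs: 71.6 kips.

71.6 kips (bolt shear governs)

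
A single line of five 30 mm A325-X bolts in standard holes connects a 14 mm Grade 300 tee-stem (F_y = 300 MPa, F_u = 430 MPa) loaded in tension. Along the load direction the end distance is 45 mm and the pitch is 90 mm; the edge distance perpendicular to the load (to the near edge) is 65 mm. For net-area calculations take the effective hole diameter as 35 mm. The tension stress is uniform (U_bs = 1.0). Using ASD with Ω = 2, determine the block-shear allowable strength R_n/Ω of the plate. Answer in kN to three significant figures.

590 kN

Shear plane L_v = 45 + 4·90 = 405 mm; A_gv = 405 × 14 = 5670 mm².
A_nv = (405 − 4.5·35) × 14 = 3465 mm².
A_nt = (65 − 0.5·35) × 14 = 665 mm².
0.6 F_u A_nv = 894 kN; 0.6 F_y A_gv = 1021 kN → shear rupture governs the shear term.
R_n = 894 + 1.0 × 430 × 665 / 1000 = 1180 kN.
Allowable strength R_n/Ω = 1180 / 2 = 590 kN.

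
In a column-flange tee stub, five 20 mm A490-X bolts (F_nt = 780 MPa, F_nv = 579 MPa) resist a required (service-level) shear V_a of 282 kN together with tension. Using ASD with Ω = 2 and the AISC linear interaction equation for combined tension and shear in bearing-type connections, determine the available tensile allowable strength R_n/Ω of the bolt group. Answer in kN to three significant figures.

A_b = π·20²/4 = 314.2 mm²; f_rv = 282 × 1000 / (5 × 314.2) = 179.5 MPa.
F'_nt = 1.3 F_nt − (Ω F_nt / F_nv) f_rv = 1.3·780 − (2·780/579)·179.5 = 530.3 MPa, capped at F_nt → F'_nt = 530.3 MPa.
R_n = F'_nt · A_b · n = 530.3 × 314.2 × 5 / 1000 = 833 kN.
Allowable strength R_n/Ω = 833 / 2 = 416 kN.

416 kN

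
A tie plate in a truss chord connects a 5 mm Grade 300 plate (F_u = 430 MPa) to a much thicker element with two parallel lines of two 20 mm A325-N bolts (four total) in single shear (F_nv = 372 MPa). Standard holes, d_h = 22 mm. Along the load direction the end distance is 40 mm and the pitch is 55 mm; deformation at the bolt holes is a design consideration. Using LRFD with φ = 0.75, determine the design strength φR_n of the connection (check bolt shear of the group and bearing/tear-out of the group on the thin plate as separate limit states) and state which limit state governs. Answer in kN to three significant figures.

Bolt shear: A_b = π·20²/4 = 314.2 mm²; R_n = 372 × 314.2 × 4 × 1 / 1000 = 467.5 kN → 0.75 × 467.5 = 351 kN.
Bearing (1.2 l_c t F_u ≤ 2.4 d t F_u): upper limit = 2.4·20·5·430 / 1000 = 103.2 kN.
  Edge l_c = 40 − 22/2 = 29 → r_n = 74.82 kN; interior l_c = 55 − 22 = 33 → r_n = 85.14 kN.
  R_n,bearing = 2·74.82 + 2·85.14 = 319.9 kN → 0.75 × 319.9 = 240 kN.
Bearing governs: 240 kN.

240 kN (bearing governs)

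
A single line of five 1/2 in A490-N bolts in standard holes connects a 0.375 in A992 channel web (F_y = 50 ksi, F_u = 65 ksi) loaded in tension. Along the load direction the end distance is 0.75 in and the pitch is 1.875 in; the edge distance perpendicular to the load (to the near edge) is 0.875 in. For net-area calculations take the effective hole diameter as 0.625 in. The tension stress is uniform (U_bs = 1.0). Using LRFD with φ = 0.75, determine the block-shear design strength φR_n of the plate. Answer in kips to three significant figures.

Shear plane L_v = 0.75 + 4·1.875 = 8.25 in; A_gv = 8.25 × 0.375 = 3.094 in².
A_nv = (8.25 − 4.5·0.625) × 0.375 = 2.039 in².
A_nt = (0.875 − 0.5·0.625) × 0.375 = 0.2109 in².
0.6 F_u A_nv = 79.52 kips; 0.6 F_y A_gv = 92.81 kips → shear rupture governs the shear term.
R_n = 79.52 + 1.0 × 65 × 0.2109 = 93.23 kips.
Design strength φR_n = 0.75 × 93.23 = 69.9 kips.

69.9 kips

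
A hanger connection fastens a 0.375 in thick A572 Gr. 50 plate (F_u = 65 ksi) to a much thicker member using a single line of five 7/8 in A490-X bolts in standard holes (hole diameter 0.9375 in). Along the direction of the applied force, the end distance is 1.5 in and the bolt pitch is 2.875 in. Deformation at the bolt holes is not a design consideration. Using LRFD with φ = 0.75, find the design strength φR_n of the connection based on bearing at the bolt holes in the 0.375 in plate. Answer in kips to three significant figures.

220 kips

Per bolt r_n = 1.5 l_c t F_u ≤ 3.0 d t F_u; upper limit = 3.0 × 0.875 × 0.375 × 65 = 63.98 kips.
Edge bolt: l_c = 1.5 − 0.9375/2 = 1.031 in → 1.5 × 1.031 × 0.375 × 65 = 37.71 → r_n = 37.71 kips.
Interior bolts: l_c = 2.875 − 0.9375 = 1.938 in → 1.5 × 1.938 × 0.375 × 65 = 70.84 → r_n = 63.98 kips.
R_n = 1 × 37.71 + 4 × 63.98 = 293.6 kips.
Design strength φR_n = 0.75 × 293.6 = 220 kips.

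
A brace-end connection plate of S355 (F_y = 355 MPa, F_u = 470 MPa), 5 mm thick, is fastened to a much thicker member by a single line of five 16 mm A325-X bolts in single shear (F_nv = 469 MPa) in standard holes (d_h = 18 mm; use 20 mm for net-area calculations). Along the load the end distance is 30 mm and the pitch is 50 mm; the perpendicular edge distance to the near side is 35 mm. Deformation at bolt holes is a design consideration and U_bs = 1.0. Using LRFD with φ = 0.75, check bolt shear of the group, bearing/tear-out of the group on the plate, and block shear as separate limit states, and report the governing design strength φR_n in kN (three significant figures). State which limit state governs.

192 kN (block shear governs)

Bolt shear: A_b = π·16²/4 = 201.1 mm²; R_n = 469 × 201.1 × 5 × 1 / 1000 = 471.5 kN → 0.75 × 471.5 = 354 kN.
Bearing: edge l_c = 21, r_n = 59.22 kN; interior l_c = 32, r_n = 90.24 kN; R_n = 59.22 + 4·90.24 = 420.2 kN → 315 kN.
Block shear: A_gv = 1150, A_nv = 700, A_nt = 125 mm²; R_n = min(0.6F_uA_nv, 0.6F_yA_gv) + U_bs·F_u·A_nt = 256.1 kN → 192 kN.
Block shear governs: 192 kN.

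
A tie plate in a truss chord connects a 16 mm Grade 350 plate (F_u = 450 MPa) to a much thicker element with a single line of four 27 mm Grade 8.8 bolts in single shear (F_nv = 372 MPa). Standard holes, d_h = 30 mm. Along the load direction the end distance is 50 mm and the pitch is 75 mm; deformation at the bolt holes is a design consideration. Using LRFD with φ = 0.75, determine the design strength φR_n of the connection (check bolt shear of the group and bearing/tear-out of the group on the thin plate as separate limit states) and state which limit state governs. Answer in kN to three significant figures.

Bolt shear: A_b = π·27²/4 = 572.6 mm²; R_n = 372 × 572.6 × 4 × 1 / 1000 = 852 kN → 0.75 × 852 = 639 kN.
Bearing (1.2 l_c t F_u ≤ 2.4 d t F_u): upper limit = 2.4·27·16·450 / 1000 = 466.6 kN.
  Edge l_c = 50 − 30/2 = 35 → r_n = 302.4 kN; interior l_c = 75 − 30 = 45 → r_n = 388.8 kN.
  R_n,bearing = 1·302.4 + 3·388.8 = 1469 kN → 0.75 × 1469 = 1100 kN.
Bolt shear governs: 639 kN.

639 kN (bolt shear governs)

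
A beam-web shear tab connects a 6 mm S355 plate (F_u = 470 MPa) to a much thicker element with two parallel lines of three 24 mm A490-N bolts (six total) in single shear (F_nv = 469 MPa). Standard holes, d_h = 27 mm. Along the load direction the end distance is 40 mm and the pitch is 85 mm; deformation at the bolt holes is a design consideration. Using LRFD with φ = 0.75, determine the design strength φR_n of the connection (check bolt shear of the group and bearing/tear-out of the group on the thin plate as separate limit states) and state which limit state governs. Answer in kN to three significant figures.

Bolt shear: A_b = π·24²/4 = 452.4 mm²; R_n = 469 × 452.4 × 6 × 1 / 1000 = 1273 kN → 0.75 × 1273 = 955 kN.
Bearing (1.2 l_c t F_u ≤ 2.4 d t F_u): upper limit = 2.4·24·6·470 / 1000 = 162.4 kN.
  Edge l_c = 40 − 27/2 = 26.5 → r_n = 89.68 kN; interior l_c = 85 − 27 = 58 → r_n = 162.4 kN.
  R_n,bearing = 2·89.68 + 4·162.4 = 829.1 kN → 0.75 × 829.1 = 622 kN.
Bearing governs: 622 kN.

622 kN (bearing governs)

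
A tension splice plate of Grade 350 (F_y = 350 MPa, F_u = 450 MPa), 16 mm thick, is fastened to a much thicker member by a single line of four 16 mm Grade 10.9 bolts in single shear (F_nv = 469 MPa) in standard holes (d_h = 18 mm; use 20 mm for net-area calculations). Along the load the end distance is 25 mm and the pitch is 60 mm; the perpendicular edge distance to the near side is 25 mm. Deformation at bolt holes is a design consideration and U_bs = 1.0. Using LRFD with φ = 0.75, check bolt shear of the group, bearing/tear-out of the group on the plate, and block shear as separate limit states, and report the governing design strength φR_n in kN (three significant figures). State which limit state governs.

283 kN (bolt shear governs)

Bolt shear: A_b = π·16²/4 = 201.1 mm²; R_n = 469 × 201.1 × 4 × 1 / 1000 = 377.2 kN → 0.75 × 377.2 = 283 kN.
Bearing: edge l_c = 16, r_n = 138.2 kN; interior l_c = 42, r_n = 276.5 kN; R_n = 138.2 + 3·276.5 = 967.7 kN → 726 kN.
Block shear: A_gv = 3280, A_nv = 2160, A_nt = 240 mm²; R_n = min(0.6F_uA_nv, 0.6F_yA_gv) + U_bs·F_u·A_nt = 691.2 kN → 518 kN.
Bolt shear governs: 283 kN.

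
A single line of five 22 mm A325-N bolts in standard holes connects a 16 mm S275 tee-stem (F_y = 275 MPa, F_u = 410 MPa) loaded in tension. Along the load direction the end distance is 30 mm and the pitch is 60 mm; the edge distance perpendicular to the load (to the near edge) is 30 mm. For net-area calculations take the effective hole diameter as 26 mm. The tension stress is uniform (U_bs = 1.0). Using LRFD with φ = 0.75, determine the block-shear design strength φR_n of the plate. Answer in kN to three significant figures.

Shear plane L_v = 30 + 4·60 = 270 mm; A_gv = 270 × 16 = 4320 mm².
A_nv = (270 − 4.5·26) × 16 = 2448 mm².
A_nt = (30 − 0.5·26) × 16 = 272 mm².
0.6 F_u A_nv = 602.2 kN; 0.6 F_y A_gv = 712.8 kN → shear rupture governs the shear term.
R_n = 602.2 + 1.0 × 410 × 272 / 1000 = 713.7 kN.
Design strength φR_n = 0.75 × 713.7 = 535 kN.

535 kN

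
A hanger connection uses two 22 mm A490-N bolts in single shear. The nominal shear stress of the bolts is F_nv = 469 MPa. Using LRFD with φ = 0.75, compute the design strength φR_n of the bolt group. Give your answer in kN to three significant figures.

A_b = π × 22² / 4 = 380.1 mm².
R_n = F_nv · A_b · n · n_s = 469 × 380.1 × 2 × 1 / 1000 = 356.6 kN.
Design strength φR_n = 0.75 × 356.6 = 267 kN.

267 kN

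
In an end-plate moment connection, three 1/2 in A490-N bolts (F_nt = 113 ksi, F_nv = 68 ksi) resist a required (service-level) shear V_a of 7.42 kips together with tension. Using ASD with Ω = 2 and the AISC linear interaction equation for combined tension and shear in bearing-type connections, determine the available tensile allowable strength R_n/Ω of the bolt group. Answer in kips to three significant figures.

A_b = π·0.5²/4 = 0.1963 in²; f_rv = 7.42 / (3 × 0.1963) = 12.6 ksi.
F'_nt = 1.3 F_nt − (Ω F_nt / F_nv) f_rv = 1.3·113 − (2·113/68)·12.6 = 105 ksi, capped at F_nt → F'_nt = 105 ksi.
R_n = F'_nt · A_b · n = 105 × 0.1963 × 3 = 61.87 kips.
Allowable strength R_n/Ω = 61.87 / 2 = 30.9 kips.

30.9 kips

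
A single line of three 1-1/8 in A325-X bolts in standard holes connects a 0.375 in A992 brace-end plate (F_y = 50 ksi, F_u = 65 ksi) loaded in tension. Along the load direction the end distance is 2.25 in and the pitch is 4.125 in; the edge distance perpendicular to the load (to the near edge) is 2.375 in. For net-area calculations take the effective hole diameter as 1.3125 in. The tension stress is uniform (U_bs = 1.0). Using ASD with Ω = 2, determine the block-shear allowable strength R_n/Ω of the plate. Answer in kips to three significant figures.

Shear plane L_v = 2.25 + 2·4.125 = 10.5 in; A_gv = 10.5 × 0.375 = 3.938 in².
A_nv = (10.5 − 2.5·1.3125) × 0.375 = 2.707 in².
A_nt = (2.375 − 0.5·1.3125) × 0.375 = 0.6445 in².
0.6 F_u A_nv = 105.6 kips; 0.6 F_y A_gv = 118.1 kips → shear rupture governs the shear term.
R_n = 105.6 + 1.0 × 65 × 0.6445 = 147.5 kips.
Allowable strength R_n/Ω = 147.5 / 2 = 73.7 kips.

73.7 kips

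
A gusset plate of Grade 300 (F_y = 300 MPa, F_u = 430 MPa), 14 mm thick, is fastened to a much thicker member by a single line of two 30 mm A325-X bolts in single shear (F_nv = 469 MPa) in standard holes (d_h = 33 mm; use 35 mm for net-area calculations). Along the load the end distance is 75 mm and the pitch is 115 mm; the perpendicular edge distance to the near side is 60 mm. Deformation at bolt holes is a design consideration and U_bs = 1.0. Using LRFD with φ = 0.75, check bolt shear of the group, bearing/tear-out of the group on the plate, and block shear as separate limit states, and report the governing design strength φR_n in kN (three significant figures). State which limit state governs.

497 kN (bolt shear governs)

Bolt shear: A_b = π·30²/4 = 706.9 mm²; R_n = 469 × 706.9 × 2 × 1 / 1000 = 663 kN → 0.75 × 663 = 497 kN.
Bearing: edge l_c = 58.5, r_n = 422.6 kN; interior l_c = 82, r_n = 433.4 kN; R_n = 422.6 + 1·433.4 = 856 kN → 642 kN.
Block shear: A_gv = 2660, A_nv = 1925, A_nt = 595 mm²; R_n = min(0.6F_uA_nv, 0.6F_yA_gv) + U_bs·F_u·A_nt = 734.6 kN → 551 kN.
Bolt shear governs: 497 kN.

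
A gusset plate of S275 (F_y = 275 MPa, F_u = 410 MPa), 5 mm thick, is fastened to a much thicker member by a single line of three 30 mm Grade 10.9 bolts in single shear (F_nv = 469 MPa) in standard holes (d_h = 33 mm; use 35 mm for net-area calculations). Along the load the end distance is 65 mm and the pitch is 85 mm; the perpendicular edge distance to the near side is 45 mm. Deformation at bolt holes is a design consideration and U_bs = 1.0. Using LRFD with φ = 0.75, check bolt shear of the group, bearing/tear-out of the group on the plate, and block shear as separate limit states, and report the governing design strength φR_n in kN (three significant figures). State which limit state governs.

Bolt shear: A_b = π·30²/4 = 706.9 mm²; R_n = 469 × 706.9 × 3 × 1 / 1000 = 994.5 kN → 0.75 × 994.5 = 746 kN.
Bearing: edge l_c = 48.5, r_n = 119.3 kN; interior l_c = 52, r_n = 127.9 kN; R_n = 119.3 + 2·127.9 = 375.1 kN → 281 kN.
Block shear: A_gv = 1175, A_nv = 737.5, A_nt = 137.5 mm²; R_n = min(0.6F_uA_nv, 0.6F_yA_gv) + U_bs·F_u·A_nt = 237.8 kN → 178 kN.
Block shear governs: 178 kN.

178 kN (block shear governs)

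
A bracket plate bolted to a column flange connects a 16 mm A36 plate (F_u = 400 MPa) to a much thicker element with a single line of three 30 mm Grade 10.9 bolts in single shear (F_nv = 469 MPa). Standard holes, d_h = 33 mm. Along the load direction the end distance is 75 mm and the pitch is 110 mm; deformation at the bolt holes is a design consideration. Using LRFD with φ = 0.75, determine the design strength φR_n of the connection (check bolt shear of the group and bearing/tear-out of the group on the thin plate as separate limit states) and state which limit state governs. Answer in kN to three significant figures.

746 kN (bolt shear governs)

Bolt shear: A_b = π·30²/4 = 706.9 mm²; R_n = 469 × 706.9 × 3 × 1 / 1000 = 994.5 kN → 0.75 × 994.5 = 746 kN.
Bearing (1.2 l_c t F_u ≤ 2.4 d t F_u): upper limit = 2.4·30·16·400 / 1000 = 460.8 kN.
  Edge l_c = 75 − 33/2 = 58.5 → r_n = 449.3 kN; interior l_c = 110 − 33 = 77 → r_n = 460.8 kN.
  R_n,bearing = 1·449.3 + 2·460.8 = 1371 kN → 0.75 × 1371 = 1030 kN.
Bolt shear governs: 746 kN.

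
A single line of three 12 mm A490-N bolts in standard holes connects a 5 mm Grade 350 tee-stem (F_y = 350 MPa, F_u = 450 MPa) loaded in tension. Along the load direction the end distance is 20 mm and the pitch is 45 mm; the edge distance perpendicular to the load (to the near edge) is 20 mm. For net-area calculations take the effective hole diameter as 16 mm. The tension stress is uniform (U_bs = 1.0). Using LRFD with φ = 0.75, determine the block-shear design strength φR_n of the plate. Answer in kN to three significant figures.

91.1 kN

Shear plane L_v = 20 + 2·45 = 110 mm; A_gv = 110 × 5 = 550 mm².
A_nv = (110 − 2.5·16) × 5 = 350 mm².
A_nt = (20 − 0.5·16) × 5 = 60 mm².
0.6 F_u A_nv = 94.5 kN; 0.6 F_y A_gv = 115.5 kN → shear rupture governs the shear term.
R_n = 94.5 + 1.0 × 450 × 60 / 1000 = 121.5 kN.
Design strength φR_n = 0.75 × 121.5 = 91.1 kN.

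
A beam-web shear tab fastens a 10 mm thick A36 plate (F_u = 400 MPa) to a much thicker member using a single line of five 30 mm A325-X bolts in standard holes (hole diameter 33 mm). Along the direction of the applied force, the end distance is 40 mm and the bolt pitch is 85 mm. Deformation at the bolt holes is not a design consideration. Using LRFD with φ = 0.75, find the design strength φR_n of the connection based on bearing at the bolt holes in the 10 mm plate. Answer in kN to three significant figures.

1040 kN

Per bolt r_n = 1.5 l_c t F_u ≤ 3.0 d t F_u; upper limit = 3.0 × 30 × 10 × 400 / 1000 = 360 kN.
Edge bolt: l_c = 40 − 33/2 = 23.5 mm → 1.5 × 23.5 × 10 × 400 / 1000 = 141 → r_n = 141 kN.
Interior bolts: l_c = 85 − 33 = 52 mm → 1.5 × 52 × 10 × 400 / 1000 = 312 → r_n = 312 kN.
R_n = 1 × 141 + 4 × 312 = 1389 kN.
Design strength φR_n = 0.75 × 1389 = 1040 kN.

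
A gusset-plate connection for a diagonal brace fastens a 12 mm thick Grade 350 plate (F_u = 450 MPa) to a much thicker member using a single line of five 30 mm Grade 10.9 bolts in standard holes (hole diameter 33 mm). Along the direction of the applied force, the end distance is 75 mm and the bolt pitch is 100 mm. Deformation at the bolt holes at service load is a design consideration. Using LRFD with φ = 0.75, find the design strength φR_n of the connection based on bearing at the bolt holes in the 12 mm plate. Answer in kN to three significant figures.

Per bolt r_n = 1.2 l_c t F_u ≤ 2.4 d t F_u; upper limit = 2.4 × 30 × 12 × 450 / 1000 = 388.8 kN.
Edge bolt: l_c = 75 − 33/2 = 58.5 mm → 1.2 × 58.5 × 12 × 450 / 1000 = 379.1 → r_n = 379.1 kN.
Interior bolts: l_c = 100 − 33 = 67 mm → 1.2 × 67 × 12 × 450 / 1000 = 434.2 → r_n = 388.8 kN.
R_n = 1 × 379.1 + 4 × 388.8 = 1934 kN.
Design strength φR_n = 0.75 × 1934 = 1450 kN.

1450 kN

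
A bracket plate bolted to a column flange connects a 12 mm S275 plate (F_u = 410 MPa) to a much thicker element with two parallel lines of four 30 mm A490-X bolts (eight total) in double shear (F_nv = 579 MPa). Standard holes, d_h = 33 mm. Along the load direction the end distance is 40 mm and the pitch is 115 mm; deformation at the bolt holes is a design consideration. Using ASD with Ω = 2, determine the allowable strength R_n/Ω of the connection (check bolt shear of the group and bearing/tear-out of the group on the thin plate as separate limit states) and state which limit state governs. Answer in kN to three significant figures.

Bolt shear: A_b = π·30²/4 = 706.9 mm²; R_n = 579 × 706.9 × 8 × 2 / 1000 = 6548 kN → 6548 / 2 = 3270 kN.
Bearing (1.2 l_c t F_u ≤ 2.4 d t F_u): upper limit = 2.4·30·12·410 / 1000 = 354.2 kN.
  Edge l_c = 40 − 33/2 = 23.5 → r_n = 138.7 kN; interior l_c = 115 − 33 = 82 → r_n = 354.2 kN.
  R_n,bearing = 2·138.7 + 6·354.2 = 2403 kN → 2403 / 2 = 1200 kN.
Bearing governs: 1200 kN.

1200 kN (bearing governs)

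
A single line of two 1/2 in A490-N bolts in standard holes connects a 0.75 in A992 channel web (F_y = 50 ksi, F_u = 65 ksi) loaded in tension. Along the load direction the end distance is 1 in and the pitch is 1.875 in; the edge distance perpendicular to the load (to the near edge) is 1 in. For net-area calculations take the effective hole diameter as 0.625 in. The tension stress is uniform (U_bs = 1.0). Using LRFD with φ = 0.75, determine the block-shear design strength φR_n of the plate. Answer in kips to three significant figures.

Shear plane L_v = 1 + 1·1.875 = 2.875 in; A_gv = 2.875 × 0.75 = 2.156 in².
A_nv = (2.875 − 1.5·0.625) × 0.75 = 1.453 in².
A_nt = (1 − 0.5·0.625) × 0.75 = 0.5156 in².
0.6 F_u A_nv = 56.67 kips; 0.6 F_y A_gv = 64.69 kips → shear rupture governs the shear term.
R_n = 56.67 + 1.0 × 65 × 0.5156 = 90.19 kips.
Design strength φR_n = 0.75 × 90.19 = 67.6 kips.

67.6 kips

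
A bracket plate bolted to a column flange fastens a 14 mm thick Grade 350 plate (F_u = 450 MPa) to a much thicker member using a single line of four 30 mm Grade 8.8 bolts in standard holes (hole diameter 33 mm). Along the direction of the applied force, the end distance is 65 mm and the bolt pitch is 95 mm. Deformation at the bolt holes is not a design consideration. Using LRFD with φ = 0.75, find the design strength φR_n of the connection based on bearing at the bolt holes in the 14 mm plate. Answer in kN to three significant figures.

Per bolt r_n = 1.5 l_c t F_u ≤ 3.0 d t F_u; upper limit = 3.0 × 30 × 14 × 450 / 1000 = 567 kN.
Edge bolt: l_c = 65 − 33/2 = 48.5 mm → 1.5 × 48.5 × 14 × 450 / 1000 = 458.3 → r_n = 458.3 kN.
Interior bolts: l_c = 95 − 33 = 62 mm → 1.5 × 62 × 14 × 450 / 1000 = 585.9 → r_n = 567 kN.
R_n = 1 × 458.3 + 3 × 567 = 2159 kN.
Design strength φR_n = 0.75 × 2159 = 1620 kN.

1620 kN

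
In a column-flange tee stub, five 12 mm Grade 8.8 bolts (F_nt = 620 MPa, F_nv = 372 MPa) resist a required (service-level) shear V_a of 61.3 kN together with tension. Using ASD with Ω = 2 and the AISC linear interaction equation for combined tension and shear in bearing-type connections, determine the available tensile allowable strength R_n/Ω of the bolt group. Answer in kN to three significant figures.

126 kN

A_b = π·12²/4 = 113.1 mm²; f_rv = 61.3 × 1000 / (5 × 113.1) = 108.4 MPa.
F'_nt = 1.3 F_nt − (Ω F_nt / F_nv) f_rv = 1.3·620 − (2·620/372)·108.4 = 444.7 MPa, capped at F_nt → F'_nt = 444.7 MPa.
R_n = F'_nt · A_b · n = 444.7 × 113.1 × 5 / 1000 = 251.4 kN.
Allowable strength R_n/Ω = 251.4 / 2 = 126 kN.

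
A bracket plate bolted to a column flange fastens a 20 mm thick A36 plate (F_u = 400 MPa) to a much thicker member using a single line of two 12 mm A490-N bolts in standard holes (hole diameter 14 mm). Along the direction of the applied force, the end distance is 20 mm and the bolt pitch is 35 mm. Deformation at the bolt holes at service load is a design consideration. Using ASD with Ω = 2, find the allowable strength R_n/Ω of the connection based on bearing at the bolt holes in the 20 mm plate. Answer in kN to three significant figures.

Per bolt r_n = 1.2 l_c t F_u ≤ 2.4 d t F_u; upper limit = 2.4 × 12 × 20 × 400 / 1000 = 230.4 kN.
Edge bolt: l_c = 20 − 14/2 = 13 mm → 1.2 × 13 × 20 × 400 / 1000 = 124.8 → r_n = 124.8 kN.
Interior bolts: l_c = 35 − 14 = 21 mm → 1.2 × 21 × 20 × 400 / 1000 = 201.6 → r_n = 201.6 kN.
R_n = 1 × 124.8 + 1 × 201.6 = 326.4 kN.
Allowable strength R_n/Ω = 326.4 / 2 = 163 kN.

163 kN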